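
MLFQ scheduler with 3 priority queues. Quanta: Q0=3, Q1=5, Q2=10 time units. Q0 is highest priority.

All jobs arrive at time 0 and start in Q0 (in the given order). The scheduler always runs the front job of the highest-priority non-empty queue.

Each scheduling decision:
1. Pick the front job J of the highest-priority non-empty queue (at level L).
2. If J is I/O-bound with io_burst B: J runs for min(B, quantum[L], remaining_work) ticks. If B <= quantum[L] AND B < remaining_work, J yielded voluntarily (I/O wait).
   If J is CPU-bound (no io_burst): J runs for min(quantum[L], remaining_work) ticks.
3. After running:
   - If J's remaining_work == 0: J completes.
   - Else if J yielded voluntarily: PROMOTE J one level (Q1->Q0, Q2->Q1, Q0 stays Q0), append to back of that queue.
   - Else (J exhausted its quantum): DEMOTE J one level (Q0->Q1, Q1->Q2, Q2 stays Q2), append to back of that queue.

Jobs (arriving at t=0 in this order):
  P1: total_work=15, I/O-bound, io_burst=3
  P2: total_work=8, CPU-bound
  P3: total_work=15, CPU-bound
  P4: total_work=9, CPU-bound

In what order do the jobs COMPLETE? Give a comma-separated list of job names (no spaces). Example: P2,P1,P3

Answer: P1,P2,P3,P4

Derivation:
t=0-3: P1@Q0 runs 3, rem=12, I/O yield, promote→Q0. Q0=[P2,P3,P4,P1] Q1=[] Q2=[]
t=3-6: P2@Q0 runs 3, rem=5, quantum used, demote→Q1. Q0=[P3,P4,P1] Q1=[P2] Q2=[]
t=6-9: P3@Q0 runs 3, rem=12, quantum used, demote→Q1. Q0=[P4,P1] Q1=[P2,P3] Q2=[]
t=9-12: P4@Q0 runs 3, rem=6, quantum used, demote→Q1. Q0=[P1] Q1=[P2,P3,P4] Q2=[]
t=12-15: P1@Q0 runs 3, rem=9, I/O yield, promote→Q0. Q0=[P1] Q1=[P2,P3,P4] Q2=[]
t=15-18: P1@Q0 runs 3, rem=6, I/O yield, promote→Q0. Q0=[P1] Q1=[P2,P3,P4] Q2=[]
t=18-21: P1@Q0 runs 3, rem=3, I/O yield, promote→Q0. Q0=[P1] Q1=[P2,P3,P4] Q2=[]
t=21-24: P1@Q0 runs 3, rem=0, completes. Q0=[] Q1=[P2,P3,P4] Q2=[]
t=24-29: P2@Q1 runs 5, rem=0, completes. Q0=[] Q1=[P3,P4] Q2=[]
t=29-34: P3@Q1 runs 5, rem=7, quantum used, demote→Q2. Q0=[] Q1=[P4] Q2=[P3]
t=34-39: P4@Q1 runs 5, rem=1, quantum used, demote→Q2. Q0=[] Q1=[] Q2=[P3,P4]
t=39-46: P3@Q2 runs 7, rem=0, completes. Q0=[] Q1=[] Q2=[P4]
t=46-47: P4@Q2 runs 1, rem=0, completes. Q0=[] Q1=[] Q2=[]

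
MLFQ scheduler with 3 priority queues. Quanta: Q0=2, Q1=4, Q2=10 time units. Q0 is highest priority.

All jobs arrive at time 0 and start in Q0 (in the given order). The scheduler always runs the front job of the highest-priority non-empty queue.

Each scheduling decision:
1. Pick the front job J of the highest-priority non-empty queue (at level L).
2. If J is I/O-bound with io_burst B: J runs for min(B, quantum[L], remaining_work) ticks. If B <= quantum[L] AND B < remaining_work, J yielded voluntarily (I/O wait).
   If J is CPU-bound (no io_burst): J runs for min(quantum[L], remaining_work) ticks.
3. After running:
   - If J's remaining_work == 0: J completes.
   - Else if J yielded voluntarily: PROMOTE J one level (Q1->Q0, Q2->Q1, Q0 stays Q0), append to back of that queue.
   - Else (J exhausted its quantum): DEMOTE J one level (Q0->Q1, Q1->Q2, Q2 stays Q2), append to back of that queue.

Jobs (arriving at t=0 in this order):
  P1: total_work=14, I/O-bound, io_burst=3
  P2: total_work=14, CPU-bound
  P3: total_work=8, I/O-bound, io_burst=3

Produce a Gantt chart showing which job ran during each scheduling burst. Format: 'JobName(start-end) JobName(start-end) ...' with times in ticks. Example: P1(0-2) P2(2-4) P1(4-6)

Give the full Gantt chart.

Answer: P1(0-2) P2(2-4) P3(4-6) P1(6-9) P1(9-11) P2(11-15) P3(15-18) P3(18-20) P1(20-23) P1(23-25) P3(25-26) P1(26-28) P2(28-36)

Derivation:
t=0-2: P1@Q0 runs 2, rem=12, quantum used, demote→Q1. Q0=[P2,P3] Q1=[P1] Q2=[]
t=2-4: P2@Q0 runs 2, rem=12, quantum used, demote→Q1. Q0=[P3] Q1=[P1,P2] Q2=[]
t=4-6: P3@Q0 runs 2, rem=6, quantum used, demote→Q1. Q0=[] Q1=[P1,P2,P3] Q2=[]
t=6-9: P1@Q1 runs 3, rem=9, I/O yield, promote→Q0. Q0=[P1] Q1=[P2,P3] Q2=[]
t=9-11: P1@Q0 runs 2, rem=7, quantum used, demote→Q1. Q0=[] Q1=[P2,P3,P1] Q2=[]
t=11-15: P2@Q1 runs 4, rem=8, quantum used, demote→Q2. Q0=[] Q1=[P3,P1] Q2=[P2]
t=15-18: P3@Q1 runs 3, rem=3, I/O yield, promote→Q0. Q0=[P3] Q1=[P1] Q2=[P2]
t=18-20: P3@Q0 runs 2, rem=1, quantum used, demote→Q1. Q0=[] Q1=[P1,P3] Q2=[P2]
t=20-23: P1@Q1 runs 3, rem=4, I/O yield, promote→Q0. Q0=[P1] Q1=[P3] Q2=[P2]
t=23-25: P1@Q0 runs 2, rem=2, quantum used, demote→Q1. Q0=[] Q1=[P3,P1] Q2=[P2]
t=25-26: P3@Q1 runs 1, rem=0, completes. Q0=[] Q1=[P1] Q2=[P2]
t=26-28: P1@Q1 runs 2, rem=0, completes. Q0=[] Q1=[] Q2=[P2]
t=28-36: P2@Q2 runs 8, rem=0, completes. Q0=[] Q1=[] Q2=[]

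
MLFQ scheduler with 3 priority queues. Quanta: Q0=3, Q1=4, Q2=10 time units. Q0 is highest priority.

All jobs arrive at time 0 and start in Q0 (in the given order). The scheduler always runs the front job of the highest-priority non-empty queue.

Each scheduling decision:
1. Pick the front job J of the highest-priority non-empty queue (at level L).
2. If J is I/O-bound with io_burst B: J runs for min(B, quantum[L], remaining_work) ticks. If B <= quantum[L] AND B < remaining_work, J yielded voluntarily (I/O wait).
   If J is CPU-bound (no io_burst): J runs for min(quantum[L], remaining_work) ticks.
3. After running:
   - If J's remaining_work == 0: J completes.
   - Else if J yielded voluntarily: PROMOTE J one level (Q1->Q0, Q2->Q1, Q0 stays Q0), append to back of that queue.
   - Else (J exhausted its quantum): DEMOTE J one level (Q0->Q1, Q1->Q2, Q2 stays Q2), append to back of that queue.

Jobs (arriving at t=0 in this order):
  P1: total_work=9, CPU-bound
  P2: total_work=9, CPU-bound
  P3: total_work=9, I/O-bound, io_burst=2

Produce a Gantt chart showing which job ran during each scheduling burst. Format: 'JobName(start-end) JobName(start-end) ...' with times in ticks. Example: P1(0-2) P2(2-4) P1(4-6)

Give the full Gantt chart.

t=0-3: P1@Q0 runs 3, rem=6, quantum used, demote→Q1. Q0=[P2,P3] Q1=[P1] Q2=[]
t=3-6: P2@Q0 runs 3, rem=6, quantum used, demote→Q1. Q0=[P3] Q1=[P1,P2] Q2=[]
t=6-8: P3@Q0 runs 2, rem=7, I/O yield, promote→Q0. Q0=[P3] Q1=[P1,P2] Q2=[]
t=8-10: P3@Q0 runs 2, rem=5, I/O yield, promote→Q0. Q0=[P3] Q1=[P1,P2] Q2=[]
t=10-12: P3@Q0 runs 2, rem=3, I/O yield, promote→Q0. Q0=[P3] Q1=[P1,P2] Q2=[]
t=12-14: P3@Q0 runs 2, rem=1, I/O yield, promote→Q0. Q0=[P3] Q1=[P1,P2] Q2=[]
t=14-15: P3@Q0 runs 1, rem=0, completes. Q0=[] Q1=[P1,P2] Q2=[]
t=15-19: P1@Q1 runs 4, rem=2, quantum used, demote→Q2. Q0=[] Q1=[P2] Q2=[P1]
t=19-23: P2@Q1 runs 4, rem=2, quantum used, demote→Q2. Q0=[] Q1=[] Q2=[P1,P2]
t=23-25: P1@Q2 runs 2, rem=0, completes. Q0=[] Q1=[] Q2=[P2]
t=25-27: P2@Q2 runs 2, rem=0, completes. Q0=[] Q1=[] Q2=[]

Answer: P1(0-3) P2(3-6) P3(6-8) P3(8-10) P3(10-12) P3(12-14) P3(14-15) P1(15-19) P2(19-23) P1(23-25) P2(25-27)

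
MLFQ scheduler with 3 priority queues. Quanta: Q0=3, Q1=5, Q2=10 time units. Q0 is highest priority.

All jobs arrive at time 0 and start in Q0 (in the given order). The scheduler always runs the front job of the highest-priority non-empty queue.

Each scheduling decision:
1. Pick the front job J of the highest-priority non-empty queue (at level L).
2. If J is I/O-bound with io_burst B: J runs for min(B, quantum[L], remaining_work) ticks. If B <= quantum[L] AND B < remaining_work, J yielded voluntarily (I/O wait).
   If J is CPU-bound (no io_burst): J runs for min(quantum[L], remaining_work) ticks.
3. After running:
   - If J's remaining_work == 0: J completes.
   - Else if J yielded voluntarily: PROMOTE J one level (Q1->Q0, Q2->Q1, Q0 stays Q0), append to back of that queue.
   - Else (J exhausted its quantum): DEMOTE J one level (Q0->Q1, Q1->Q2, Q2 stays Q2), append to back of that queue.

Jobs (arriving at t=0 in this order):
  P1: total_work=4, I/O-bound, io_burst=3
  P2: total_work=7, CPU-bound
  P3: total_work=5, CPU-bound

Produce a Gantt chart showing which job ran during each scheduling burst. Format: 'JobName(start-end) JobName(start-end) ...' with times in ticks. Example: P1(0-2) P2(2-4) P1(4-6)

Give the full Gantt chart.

t=0-3: P1@Q0 runs 3, rem=1, I/O yield, promote→Q0. Q0=[P2,P3,P1] Q1=[] Q2=[]
t=3-6: P2@Q0 runs 3, rem=4, quantum used, demote→Q1. Q0=[P3,P1] Q1=[P2] Q2=[]
t=6-9: P3@Q0 runs 3, rem=2, quantum used, demote→Q1. Q0=[P1] Q1=[P2,P3] Q2=[]
t=9-10: P1@Q0 runs 1, rem=0, completes. Q0=[] Q1=[P2,P3] Q2=[]
t=10-14: P2@Q1 runs 4, rem=0, completes. Q0=[] Q1=[P3] Q2=[]
t=14-16: P3@Q1 runs 2, rem=0, completes. Q0=[] Q1=[] Q2=[]

Answer: P1(0-3) P2(3-6) P3(6-9) P1(9-10) P2(10-14) P3(14-16)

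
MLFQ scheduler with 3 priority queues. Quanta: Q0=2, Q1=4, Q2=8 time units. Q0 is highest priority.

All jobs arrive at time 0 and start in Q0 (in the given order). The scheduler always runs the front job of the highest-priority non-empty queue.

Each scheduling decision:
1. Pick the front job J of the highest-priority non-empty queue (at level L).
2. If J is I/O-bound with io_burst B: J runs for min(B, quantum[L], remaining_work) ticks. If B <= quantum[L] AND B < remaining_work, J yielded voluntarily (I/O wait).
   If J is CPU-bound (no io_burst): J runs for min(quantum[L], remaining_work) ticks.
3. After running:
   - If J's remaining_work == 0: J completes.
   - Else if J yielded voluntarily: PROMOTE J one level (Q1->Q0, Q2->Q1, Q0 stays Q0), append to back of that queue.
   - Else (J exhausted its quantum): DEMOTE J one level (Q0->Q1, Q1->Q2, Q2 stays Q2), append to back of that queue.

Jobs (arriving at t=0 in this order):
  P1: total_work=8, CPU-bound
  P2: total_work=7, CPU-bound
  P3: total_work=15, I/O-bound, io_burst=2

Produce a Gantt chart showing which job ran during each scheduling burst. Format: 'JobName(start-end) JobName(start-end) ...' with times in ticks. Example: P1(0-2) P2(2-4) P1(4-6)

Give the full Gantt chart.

t=0-2: P1@Q0 runs 2, rem=6, quantum used, demote→Q1. Q0=[P2,P3] Q1=[P1] Q2=[]
t=2-4: P2@Q0 runs 2, rem=5, quantum used, demote→Q1. Q0=[P3] Q1=[P1,P2] Q2=[]
t=4-6: P3@Q0 runs 2, rem=13, I/O yield, promote→Q0. Q0=[P3] Q1=[P1,P2] Q2=[]
t=6-8: P3@Q0 runs 2, rem=11, I/O yield, promote→Q0. Q0=[P3] Q1=[P1,P2] Q2=[]
t=8-10: P3@Q0 runs 2, rem=9, I/O yield, promote→Q0. Q0=[P3] Q1=[P1,P2] Q2=[]
t=10-12: P3@Q0 runs 2, rem=7, I/O yield, promote→Q0. Q0=[P3] Q1=[P1,P2] Q2=[]
t=12-14: P3@Q0 runs 2, rem=5, I/O yield, promote→Q0. Q0=[P3] Q1=[P1,P2] Q2=[]
t=14-16: P3@Q0 runs 2, rem=3, I/O yield, promote→Q0. Q0=[P3] Q1=[P1,P2] Q2=[]
t=16-18: P3@Q0 runs 2, rem=1, I/O yield, promote→Q0. Q0=[P3] Q1=[P1,P2] Q2=[]
t=18-19: P3@Q0 runs 1, rem=0, completes. Q0=[] Q1=[P1,P2] Q2=[]
t=19-23: P1@Q1 runs 4, rem=2, quantum used, demote→Q2. Q0=[] Q1=[P2] Q2=[P1]
t=23-27: P2@Q1 runs 4, rem=1, quantum used, demote→Q2. Q0=[] Q1=[] Q2=[P1,P2]
t=27-29: P1@Q2 runs 2, rem=0, completes. Q0=[] Q1=[] Q2=[P2]
t=29-30: P2@Q2 runs 1, rem=0, completes. Q0=[] Q1=[] Q2=[]

Answer: P1(0-2) P2(2-4) P3(4-6) P3(6-8) P3(8-10) P3(10-12) P3(12-14) P3(14-16) P3(16-18) P3(18-19) P1(19-23) P2(23-27) P1(27-29) P2(29-30)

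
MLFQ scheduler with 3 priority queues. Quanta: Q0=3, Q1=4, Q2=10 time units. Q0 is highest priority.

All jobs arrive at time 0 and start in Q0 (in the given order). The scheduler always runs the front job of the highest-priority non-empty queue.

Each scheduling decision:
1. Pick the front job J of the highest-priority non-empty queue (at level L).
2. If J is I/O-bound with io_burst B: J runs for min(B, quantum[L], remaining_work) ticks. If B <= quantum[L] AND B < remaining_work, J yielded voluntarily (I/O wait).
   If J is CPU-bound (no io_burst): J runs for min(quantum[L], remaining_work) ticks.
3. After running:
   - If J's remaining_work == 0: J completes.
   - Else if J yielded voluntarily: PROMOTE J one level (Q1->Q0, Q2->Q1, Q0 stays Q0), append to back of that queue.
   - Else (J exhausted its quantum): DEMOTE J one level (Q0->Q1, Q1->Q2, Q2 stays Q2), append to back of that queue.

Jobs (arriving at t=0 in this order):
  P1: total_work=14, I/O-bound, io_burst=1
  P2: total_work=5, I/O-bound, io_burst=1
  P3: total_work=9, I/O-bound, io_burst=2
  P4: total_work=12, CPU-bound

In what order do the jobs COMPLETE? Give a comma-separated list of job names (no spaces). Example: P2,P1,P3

Answer: P2,P3,P1,P4

Derivation:
t=0-1: P1@Q0 runs 1, rem=13, I/O yield, promote→Q0. Q0=[P2,P3,P4,P1] Q1=[] Q2=[]
t=1-2: P2@Q0 runs 1, rem=4, I/O yield, promote→Q0. Q0=[P3,P4,P1,P2] Q1=[] Q2=[]
t=2-4: P3@Q0 runs 2, rem=7, I/O yield, promote→Q0. Q0=[P4,P1,P2,P3] Q1=[] Q2=[]
t=4-7: P4@Q0 runs 3, rem=9, quantum used, demote→Q1. Q0=[P1,P2,P3] Q1=[P4] Q2=[]
t=7-8: P1@Q0 runs 1, rem=12, I/O yield, promote→Q0. Q0=[P2,P3,P1] Q1=[P4] Q2=[]
t=8-9: P2@Q0 runs 1, rem=3, I/O yield, promote→Q0. Q0=[P3,P1,P2] Q1=[P4] Q2=[]
t=9-11: P3@Q0 runs 2, rem=5, I/O yield, promote→Q0. Q0=[P1,P2,P3] Q1=[P4] Q2=[]
t=11-12: P1@Q0 runs 1, rem=11, I/O yield, promote→Q0. Q0=[P2,P3,P1] Q1=[P4] Q2=[]
t=12-13: P2@Q0 runs 1, rem=2, I/O yield, promote→Q0. Q0=[P3,P1,P2] Q1=[P4] Q2=[]
t=13-15: P3@Q0 runs 2, rem=3, I/O yield, promote→Q0. Q0=[P1,P2,P3] Q1=[P4] Q2=[]
t=15-16: P1@Q0 runs 1, rem=10, I/O yield, promote→Q0. Q0=[P2,P3,P1] Q1=[P4] Q2=[]
t=16-17: P2@Q0 runs 1, rem=1, I/O yield, promote→Q0. Q0=[P3,P1,P2] Q1=[P4] Q2=[]
t=17-19: P3@Q0 runs 2, rem=1, I/O yield, promote→Q0. Q0=[P1,P2,P3] Q1=[P4] Q2=[]
t=19-20: P1@Q0 runs 1, rem=9, I/O yield, promote→Q0. Q0=[P2,P3,P1] Q1=[P4] Q2=[]
t=20-21: P2@Q0 runs 1, rem=0, completes. Q0=[P3,P1] Q1=[P4] Q2=[]
t=21-22: P3@Q0 runs 1, rem=0, completes. Q0=[P1] Q1=[P4] Q2=[]
t=22-23: P1@Q0 runs 1, rem=8, I/O yield, promote→Q0. Q0=[P1] Q1=[P4] Q2=[]
t=23-24: P1@Q0 runs 1, rem=7, I/O yield, promote→Q0. Q0=[P1] Q1=[P4] Q2=[]
t=24-25: P1@Q0 runs 1, rem=6, I/O yield, promote→Q0. Q0=[P1] Q1=[P4] Q2=[]
t=25-26: P1@Q0 runs 1, rem=5, I/O yield, promote→Q0. Q0=[P1] Q1=[P4] Q2=[]
t=26-27: P1@Q0 runs 1, rem=4, I/O yield, promote→Q0. Q0=[P1] Q1=[P4] Q2=[]
t=27-28: P1@Q0 runs 1, rem=3, I/O yield, promote→Q0. Q0=[P1] Q1=[P4] Q2=[]
t=28-29: P1@Q0 runs 1, rem=2, I/O yield, promote→Q0. Q0=[P1] Q1=[P4] Q2=[]
t=29-30: P1@Q0 runs 1, rem=1, I/O yield, promote→Q0. Q0=[P1] Q1=[P4] Q2=[]
t=30-31: P1@Q0 runs 1, rem=0, completes. Q0=[] Q1=[P4] Q2=[]
t=31-35: P4@Q1 runs 4, rem=5, quantum used, demote→Q2. Q0=[] Q1=[] Q2=[P4]
t=35-40: P4@Q2 runs 5, rem=0, completes. Q0=[] Q1=[] Q2=[]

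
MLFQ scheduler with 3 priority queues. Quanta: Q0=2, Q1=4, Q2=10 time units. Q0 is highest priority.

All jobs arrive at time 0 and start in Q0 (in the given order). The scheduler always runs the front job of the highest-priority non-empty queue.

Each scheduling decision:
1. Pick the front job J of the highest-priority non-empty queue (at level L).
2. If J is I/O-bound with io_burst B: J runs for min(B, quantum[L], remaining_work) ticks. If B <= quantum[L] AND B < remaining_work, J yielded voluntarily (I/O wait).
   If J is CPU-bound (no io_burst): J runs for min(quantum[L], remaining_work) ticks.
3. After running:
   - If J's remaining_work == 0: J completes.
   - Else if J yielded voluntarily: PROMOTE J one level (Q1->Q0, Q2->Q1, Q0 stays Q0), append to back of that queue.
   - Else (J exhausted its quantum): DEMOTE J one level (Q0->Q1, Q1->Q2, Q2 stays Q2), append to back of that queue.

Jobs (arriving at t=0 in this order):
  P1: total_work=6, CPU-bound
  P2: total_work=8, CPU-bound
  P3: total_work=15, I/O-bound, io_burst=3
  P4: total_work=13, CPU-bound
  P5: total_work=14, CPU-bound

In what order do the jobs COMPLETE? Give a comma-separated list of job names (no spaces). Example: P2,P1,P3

Answer: P1,P3,P2,P4,P5

Derivation:
t=0-2: P1@Q0 runs 2, rem=4, quantum used, demote→Q1. Q0=[P2,P3,P4,P5] Q1=[P1] Q2=[]
t=2-4: P2@Q0 runs 2, rem=6, quantum used, demote→Q1. Q0=[P3,P4,P5] Q1=[P1,P2] Q2=[]
t=4-6: P3@Q0 runs 2, rem=13, quantum used, demote→Q1. Q0=[P4,P5] Q1=[P1,P2,P3] Q2=[]
t=6-8: P4@Q0 runs 2, rem=11, quantum used, demote→Q1. Q0=[P5] Q1=[P1,P2,P3,P4] Q2=[]
t=8-10: P5@Q0 runs 2, rem=12, quantum used, demote→Q1. Q0=[] Q1=[P1,P2,P3,P4,P5] Q2=[]
t=10-14: P1@Q1 runs 4, rem=0, completes. Q0=[] Q1=[P2,P3,P4,P5] Q2=[]
t=14-18: P2@Q1 runs 4, rem=2, quantum used, demote→Q2. Q0=[] Q1=[P3,P4,P5] Q2=[P2]
t=18-21: P3@Q1 runs 3, rem=10, I/O yield, promote→Q0. Q0=[P3] Q1=[P4,P5] Q2=[P2]
t=21-23: P3@Q0 runs 2, rem=8, quantum used, demote→Q1. Q0=[] Q1=[P4,P5,P3] Q2=[P2]
t=23-27: P4@Q1 runs 4, rem=7, quantum used, demote→Q2. Q0=[] Q1=[P5,P3] Q2=[P2,P4]
t=27-31: P5@Q1 runs 4, rem=8, quantum used, demote→Q2. Q0=[] Q1=[P3] Q2=[P2,P4,P5]
t=31-34: P3@Q1 runs 3, rem=5, I/O yield, promote→Q0. Q0=[P3] Q1=[] Q2=[P2,P4,P5]
t=34-36: P3@Q0 runs 2, rem=3, quantum used, demote→Q1. Q0=[] Q1=[P3] Q2=[P2,P4,P5]
t=36-39: P3@Q1 runs 3, rem=0, completes. Q0=[] Q1=[] Q2=[P2,P4,P5]
t=39-41: P2@Q2 runs 2, rem=0, completes. Q0=[] Q1=[] Q2=[P4,P5]
t=41-48: P4@Q2 runs 7, rem=0, completes. Q0=[] Q1=[] Q2=[P5]
t=48-56: P5@Q2 runs 8, rem=0, completes. Q0=[] Q1=[] Q2=[]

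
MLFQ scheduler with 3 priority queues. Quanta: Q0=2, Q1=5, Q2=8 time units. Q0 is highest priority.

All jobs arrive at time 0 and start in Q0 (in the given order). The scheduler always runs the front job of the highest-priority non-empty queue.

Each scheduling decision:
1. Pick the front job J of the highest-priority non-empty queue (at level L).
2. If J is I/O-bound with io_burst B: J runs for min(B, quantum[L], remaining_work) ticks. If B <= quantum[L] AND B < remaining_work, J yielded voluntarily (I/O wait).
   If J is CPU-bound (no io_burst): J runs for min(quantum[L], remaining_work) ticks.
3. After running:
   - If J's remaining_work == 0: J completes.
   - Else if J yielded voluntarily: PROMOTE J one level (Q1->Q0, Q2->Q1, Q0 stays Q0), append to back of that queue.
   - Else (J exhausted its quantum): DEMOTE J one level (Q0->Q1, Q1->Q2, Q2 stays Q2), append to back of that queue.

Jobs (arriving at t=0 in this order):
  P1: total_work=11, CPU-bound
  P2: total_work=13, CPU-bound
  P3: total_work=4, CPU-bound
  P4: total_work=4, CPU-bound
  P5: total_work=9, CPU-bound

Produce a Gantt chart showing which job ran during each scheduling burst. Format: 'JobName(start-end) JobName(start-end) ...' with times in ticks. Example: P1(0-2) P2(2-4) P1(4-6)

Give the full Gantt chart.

t=0-2: P1@Q0 runs 2, rem=9, quantum used, demote→Q1. Q0=[P2,P3,P4,P5] Q1=[P1] Q2=[]
t=2-4: P2@Q0 runs 2, rem=11, quantum used, demote→Q1. Q0=[P3,P4,P5] Q1=[P1,P2] Q2=[]
t=4-6: P3@Q0 runs 2, rem=2, quantum used, demote→Q1. Q0=[P4,P5] Q1=[P1,P2,P3] Q2=[]
t=6-8: P4@Q0 runs 2, rem=2, quantum used, demote→Q1. Q0=[P5] Q1=[P1,P2,P3,P4] Q2=[]
t=8-10: P5@Q0 runs 2, rem=7, quantum used, demote→Q1. Q0=[] Q1=[P1,P2,P3,P4,P5] Q2=[]
t=10-15: P1@Q1 runs 5, rem=4, quantum used, demote→Q2. Q0=[] Q1=[P2,P3,P4,P5] Q2=[P1]
t=15-20: P2@Q1 runs 5, rem=6, quantum used, demote→Q2. Q0=[] Q1=[P3,P4,P5] Q2=[P1,P2]
t=20-22: P3@Q1 runs 2, rem=0, completes. Q0=[] Q1=[P4,P5] Q2=[P1,P2]
t=22-24: P4@Q1 runs 2, rem=0, completes. Q0=[] Q1=[P5] Q2=[P1,P2]
t=24-29: P5@Q1 runs 5, rem=2, quantum used, demote→Q2. Q0=[] Q1=[] Q2=[P1,P2,P5]
t=29-33: P1@Q2 runs 4, rem=0, completes. Q0=[] Q1=[] Q2=[P2,P5]
t=33-39: P2@Q2 runs 6, rem=0, completes. Q0=[] Q1=[] Q2=[P5]
t=39-41: P5@Q2 runs 2, rem=0, completes. Q0=[] Q1=[] Q2=[]

Answer: P1(0-2) P2(2-4) P3(4-6) P4(6-8) P5(8-10) P1(10-15) P2(15-20) P3(20-22) P4(22-24) P5(24-29) P1(29-33) P2(33-39) P5(39-41)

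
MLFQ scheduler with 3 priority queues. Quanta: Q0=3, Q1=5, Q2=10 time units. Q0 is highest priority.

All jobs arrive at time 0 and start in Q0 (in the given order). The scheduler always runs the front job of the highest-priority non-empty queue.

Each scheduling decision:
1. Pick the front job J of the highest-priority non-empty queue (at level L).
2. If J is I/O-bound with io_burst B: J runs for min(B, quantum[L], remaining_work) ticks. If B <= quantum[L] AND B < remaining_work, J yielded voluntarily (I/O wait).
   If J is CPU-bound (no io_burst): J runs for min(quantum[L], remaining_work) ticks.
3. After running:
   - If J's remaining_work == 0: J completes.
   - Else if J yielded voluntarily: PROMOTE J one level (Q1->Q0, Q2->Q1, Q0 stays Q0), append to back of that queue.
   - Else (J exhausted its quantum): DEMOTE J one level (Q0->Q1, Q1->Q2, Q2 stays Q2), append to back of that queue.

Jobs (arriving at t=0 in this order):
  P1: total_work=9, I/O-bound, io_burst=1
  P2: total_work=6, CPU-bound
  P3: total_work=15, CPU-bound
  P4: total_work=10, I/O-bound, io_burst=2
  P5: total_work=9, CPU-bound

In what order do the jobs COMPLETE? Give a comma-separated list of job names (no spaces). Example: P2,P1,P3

Answer: P4,P1,P2,P3,P5

Derivation:
t=0-1: P1@Q0 runs 1, rem=8, I/O yield, promote→Q0. Q0=[P2,P3,P4,P5,P1] Q1=[] Q2=[]
t=1-4: P2@Q0 runs 3, rem=3, quantum used, demote→Q1. Q0=[P3,P4,P5,P1] Q1=[P2] Q2=[]
t=4-7: P3@Q0 runs 3, rem=12, quantum used, demote→Q1. Q0=[P4,P5,P1] Q1=[P2,P3] Q2=[]
t=7-9: P4@Q0 runs 2, rem=8, I/O yield, promote→Q0. Q0=[P5,P1,P4] Q1=[P2,P3] Q2=[]
t=9-12: P5@Q0 runs 3, rem=6, quantum used, demote→Q1. Q0=[P1,P4] Q1=[P2,P3,P5] Q2=[]
t=12-13: P1@Q0 runs 1, rem=7, I/O yield, promote→Q0. Q0=[P4,P1] Q1=[P2,P3,P5] Q2=[]
t=13-15: P4@Q0 runs 2, rem=6, I/O yield, promote→Q0. Q0=[P1,P4] Q1=[P2,P3,P5] Q2=[]
t=15-16: P1@Q0 runs 1, rem=6, I/O yield, promote→Q0. Q0=[P4,P1] Q1=[P2,P3,P5] Q2=[]
t=16-18: P4@Q0 runs 2, rem=4, I/O yield, promote→Q0. Q0=[P1,P4] Q1=[P2,P3,P5] Q2=[]
t=18-19: P1@Q0 runs 1, rem=5, I/O yield, promote→Q0. Q0=[P4,P1] Q1=[P2,P3,P5] Q2=[]
t=19-21: P4@Q0 runs 2, rem=2, I/O yield, promote→Q0. Q0=[P1,P4] Q1=[P2,P3,P5] Q2=[]
t=21-22: P1@Q0 runs 1, rem=4, I/O yield, promote→Q0. Q0=[P4,P1] Q1=[P2,P3,P5] Q2=[]
t=22-24: P4@Q0 runs 2, rem=0, completes. Q0=[P1] Q1=[P2,P3,P5] Q2=[]
t=24-25: P1@Q0 runs 1, rem=3, I/O yield, promote→Q0. Q0=[P1] Q1=[P2,P3,P5] Q2=[]
t=25-26: P1@Q0 runs 1, rem=2, I/O yield, promote→Q0. Q0=[P1] Q1=[P2,P3,P5] Q2=[]
t=26-27: P1@Q0 runs 1, rem=1, I/O yield, promote→Q0. Q0=[P1] Q1=[P2,P3,P5] Q2=[]
t=27-28: P1@Q0 runs 1, rem=0, completes. Q0=[] Q1=[P2,P3,P5] Q2=[]
t=28-31: P2@Q1 runs 3, rem=0, completes. Q0=[] Q1=[P3,P5] Q2=[]
t=31-36: P3@Q1 runs 5, rem=7, quantum used, demote→Q2. Q0=[] Q1=[P5] Q2=[P3]
t=36-41: P5@Q1 runs 5, rem=1, quantum used, demote→Q2. Q0=[] Q1=[] Q2=[P3,P5]
t=41-48: P3@Q2 runs 7, rem=0, completes. Q0=[] Q1=[] Q2=[P5]
t=48-49: P5@Q2 runs 1, rem=0, completes. Q0=[] Q1=[] Q2=[]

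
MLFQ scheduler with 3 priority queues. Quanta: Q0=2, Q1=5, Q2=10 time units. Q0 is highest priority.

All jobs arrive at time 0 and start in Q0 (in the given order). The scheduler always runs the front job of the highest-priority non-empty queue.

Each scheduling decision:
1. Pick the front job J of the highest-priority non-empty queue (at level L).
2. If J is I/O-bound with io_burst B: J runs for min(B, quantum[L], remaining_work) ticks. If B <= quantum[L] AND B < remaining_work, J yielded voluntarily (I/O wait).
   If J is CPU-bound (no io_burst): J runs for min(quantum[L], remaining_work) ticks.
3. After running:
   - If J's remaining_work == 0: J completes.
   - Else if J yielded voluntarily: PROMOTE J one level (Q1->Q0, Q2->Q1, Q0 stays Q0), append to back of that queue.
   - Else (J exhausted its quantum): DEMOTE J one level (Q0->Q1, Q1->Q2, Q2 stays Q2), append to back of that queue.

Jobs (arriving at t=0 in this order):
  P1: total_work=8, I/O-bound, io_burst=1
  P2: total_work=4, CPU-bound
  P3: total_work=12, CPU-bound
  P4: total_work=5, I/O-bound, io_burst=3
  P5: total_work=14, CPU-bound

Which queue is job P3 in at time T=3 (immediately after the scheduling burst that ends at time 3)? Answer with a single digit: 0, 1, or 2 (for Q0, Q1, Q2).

Answer: 0

Derivation:
t=0-1: P1@Q0 runs 1, rem=7, I/O yield, promote→Q0. Q0=[P2,P3,P4,P5,P1] Q1=[] Q2=[]
t=1-3: P2@Q0 runs 2, rem=2, quantum used, demote→Q1. Q0=[P3,P4,P5,P1] Q1=[P2] Q2=[]
t=3-5: P3@Q0 runs 2, rem=10, quantum used, demote→Q1. Q0=[P4,P5,P1] Q1=[P2,P3] Q2=[]
t=5-7: P4@Q0 runs 2, rem=3, quantum used, demote→Q1. Q0=[P5,P1] Q1=[P2,P3,P4] Q2=[]
t=7-9: P5@Q0 runs 2, rem=12, quantum used, demote→Q1. Q0=[P1] Q1=[P2,P3,P4,P5] Q2=[]
t=9-10: P1@Q0 runs 1, rem=6, I/O yield, promote→Q0. Q0=[P1] Q1=[P2,P3,P4,P5] Q2=[]
t=10-11: P1@Q0 runs 1, rem=5, I/O yield, promote→Q0. Q0=[P1] Q1=[P2,P3,P4,P5] Q2=[]
t=11-12: P1@Q0 runs 1, rem=4, I/O yield, promote→Q0. Q0=[P1] Q1=[P2,P3,P4,P5] Q2=[]
t=12-13: P1@Q0 runs 1, rem=3, I/O yield, promote→Q0. Q0=[P1] Q1=[P2,P3,P4,P5] Q2=[]
t=13-14: P1@Q0 runs 1, rem=2, I/O yield, promote→Q0. Q0=[P1] Q1=[P2,P3,P4,P5] Q2=[]
t=14-15: P1@Q0 runs 1, rem=1, I/O yield, promote→Q0. Q0=[P1] Q1=[P2,P3,P4,P5] Q2=[]
t=15-16: P1@Q0 runs 1, rem=0, completes. Q0=[] Q1=[P2,P3,P4,P5] Q2=[]
t=16-18: P2@Q1 runs 2, rem=0, completes. Q0=[] Q1=[P3,P4,P5] Q2=[]
t=18-23: P3@Q1 runs 5, rem=5, quantum used, demote→Q2. Q0=[] Q1=[P4,P5] Q2=[P3]
t=23-26: P4@Q1 runs 3, rem=0, completes. Q0=[] Q1=[P5] Q2=[P3]
t=26-31: P5@Q1 runs 5, rem=7, quantum used, demote→Q2. Q0=[] Q1=[] Q2=[P3,P5]
t=31-36: P3@Q2 runs 5, rem=0, completes. Q0=[] Q1=[] Q2=[P5]
t=36-43: P5@Q2 runs 7, rem=0, completes. Q0=[] Q1=[] Q2=[]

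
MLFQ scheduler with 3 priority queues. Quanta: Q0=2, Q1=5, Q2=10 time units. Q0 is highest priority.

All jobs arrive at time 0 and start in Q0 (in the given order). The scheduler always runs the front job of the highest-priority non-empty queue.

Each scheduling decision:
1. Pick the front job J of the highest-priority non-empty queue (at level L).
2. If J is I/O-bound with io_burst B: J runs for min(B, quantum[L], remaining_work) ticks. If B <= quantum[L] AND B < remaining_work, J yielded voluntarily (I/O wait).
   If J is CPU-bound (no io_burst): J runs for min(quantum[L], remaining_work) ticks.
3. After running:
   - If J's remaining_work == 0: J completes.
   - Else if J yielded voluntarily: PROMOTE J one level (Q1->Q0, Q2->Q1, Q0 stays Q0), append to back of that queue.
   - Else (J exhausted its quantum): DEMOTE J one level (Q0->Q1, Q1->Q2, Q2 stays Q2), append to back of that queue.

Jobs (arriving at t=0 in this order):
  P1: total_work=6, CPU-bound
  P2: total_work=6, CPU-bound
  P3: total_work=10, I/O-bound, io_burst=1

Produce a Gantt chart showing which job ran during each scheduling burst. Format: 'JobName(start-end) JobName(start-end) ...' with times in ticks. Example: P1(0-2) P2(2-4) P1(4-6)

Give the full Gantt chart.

Answer: P1(0-2) P2(2-4) P3(4-5) P3(5-6) P3(6-7) P3(7-8) P3(8-9) P3(9-10) P3(10-11) P3(11-12) P3(12-13) P3(13-14) P1(14-18) P2(18-22)

Derivation:
t=0-2: P1@Q0 runs 2, rem=4, quantum used, demote→Q1. Q0=[P2,P3] Q1=[P1] Q2=[]
t=2-4: P2@Q0 runs 2, rem=4, quantum used, demote→Q1. Q0=[P3] Q1=[P1,P2] Q2=[]
t=4-5: P3@Q0 runs 1, rem=9, I/O yield, promote→Q0. Q0=[P3] Q1=[P1,P2] Q2=[]
t=5-6: P3@Q0 runs 1, rem=8, I/O yield, promote→Q0. Q0=[P3] Q1=[P1,P2] Q2=[]
t=6-7: P3@Q0 runs 1, rem=7, I/O yield, promote→Q0. Q0=[P3] Q1=[P1,P2] Q2=[]
t=7-8: P3@Q0 runs 1, rem=6, I/O yield, promote→Q0. Q0=[P3] Q1=[P1,P2] Q2=[]
t=8-9: P3@Q0 runs 1, rem=5, I/O yield, promote→Q0. Q0=[P3] Q1=[P1,P2] Q2=[]
t=9-10: P3@Q0 runs 1, rem=4, I/O yield, promote→Q0. Q0=[P3] Q1=[P1,P2] Q2=[]
t=10-11: P3@Q0 runs 1, rem=3, I/O yield, promote→Q0. Q0=[P3] Q1=[P1,P2] Q2=[]
t=11-12: P3@Q0 runs 1, rem=2, I/O yield, promote→Q0. Q0=[P3] Q1=[P1,P2] Q2=[]
t=12-13: P3@Q0 runs 1, rem=1, I/O yield, promote→Q0. Q0=[P3] Q1=[P1,P2] Q2=[]
t=13-14: P3@Q0 runs 1, rem=0, completes. Q0=[] Q1=[P1,P2] Q2=[]
t=14-18: P1@Q1 runs 4, rem=0, completes. Q0=[] Q1=[P2] Q2=[]
t=18-22: P2@Q1 runs 4, rem=0, completes. Q0=[] Q1=[] Q2=[]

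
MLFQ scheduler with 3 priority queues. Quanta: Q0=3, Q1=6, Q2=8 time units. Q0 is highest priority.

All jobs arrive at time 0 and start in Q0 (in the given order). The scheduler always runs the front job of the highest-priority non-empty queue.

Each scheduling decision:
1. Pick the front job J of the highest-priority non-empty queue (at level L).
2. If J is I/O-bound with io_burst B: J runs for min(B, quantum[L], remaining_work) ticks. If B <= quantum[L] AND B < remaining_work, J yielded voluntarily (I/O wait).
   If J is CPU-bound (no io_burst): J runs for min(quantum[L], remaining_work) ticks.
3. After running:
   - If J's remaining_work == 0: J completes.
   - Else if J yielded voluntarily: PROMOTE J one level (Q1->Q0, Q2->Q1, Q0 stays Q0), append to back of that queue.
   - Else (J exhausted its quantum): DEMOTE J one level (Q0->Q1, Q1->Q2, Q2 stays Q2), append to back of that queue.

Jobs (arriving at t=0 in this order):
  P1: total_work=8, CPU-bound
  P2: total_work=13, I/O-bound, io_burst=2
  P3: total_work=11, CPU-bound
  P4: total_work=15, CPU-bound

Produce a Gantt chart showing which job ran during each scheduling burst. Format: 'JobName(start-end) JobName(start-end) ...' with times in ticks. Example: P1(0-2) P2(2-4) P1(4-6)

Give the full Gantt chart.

t=0-3: P1@Q0 runs 3, rem=5, quantum used, demote→Q1. Q0=[P2,P3,P4] Q1=[P1] Q2=[]
t=3-5: P2@Q0 runs 2, rem=11, I/O yield, promote→Q0. Q0=[P3,P4,P2] Q1=[P1] Q2=[]
t=5-8: P3@Q0 runs 3, rem=8, quantum used, demote→Q1. Q0=[P4,P2] Q1=[P1,P3] Q2=[]
t=8-11: P4@Q0 runs 3, rem=12, quantum used, demote→Q1. Q0=[P2] Q1=[P1,P3,P4] Q2=[]
t=11-13: P2@Q0 runs 2, rem=9, I/O yield, promote→Q0. Q0=[P2] Q1=[P1,P3,P4] Q2=[]
t=13-15: P2@Q0 runs 2, rem=7, I/O yield, promote→Q0. Q0=[P2] Q1=[P1,P3,P4] Q2=[]
t=15-17: P2@Q0 runs 2, rem=5, I/O yield, promote→Q0. Q0=[P2] Q1=[P1,P3,P4] Q2=[]
t=17-19: P2@Q0 runs 2, rem=3, I/O yield, promote→Q0. Q0=[P2] Q1=[P1,P3,P4] Q2=[]
t=19-21: P2@Q0 runs 2, rem=1, I/O yield, promote→Q0. Q0=[P2] Q1=[P1,P3,P4] Q2=[]
t=21-22: P2@Q0 runs 1, rem=0, completes. Q0=[] Q1=[P1,P3,P4] Q2=[]
t=22-27: P1@Q1 runs 5, rem=0, completes. Q0=[] Q1=[P3,P4] Q2=[]
t=27-33: P3@Q1 runs 6, rem=2, quantum used, demote→Q2. Q0=[] Q1=[P4] Q2=[P3]
t=33-39: P4@Q1 runs 6, rem=6, quantum used, demote→Q2. Q0=[] Q1=[] Q2=[P3,P4]
t=39-41: P3@Q2 runs 2, rem=0, completes. Q0=[] Q1=[] Q2=[P4]
t=41-47: P4@Q2 runs 6, rem=0, completes. Q0=[] Q1=[] Q2=[]

Answer: P1(0-3) P2(3-5) P3(5-8) P4(8-11) P2(11-13) P2(13-15) P2(15-17) P2(17-19) P2(19-21) P2(21-22) P1(22-27) P3(27-33) P4(33-39) P3(39-41) P4(41-47)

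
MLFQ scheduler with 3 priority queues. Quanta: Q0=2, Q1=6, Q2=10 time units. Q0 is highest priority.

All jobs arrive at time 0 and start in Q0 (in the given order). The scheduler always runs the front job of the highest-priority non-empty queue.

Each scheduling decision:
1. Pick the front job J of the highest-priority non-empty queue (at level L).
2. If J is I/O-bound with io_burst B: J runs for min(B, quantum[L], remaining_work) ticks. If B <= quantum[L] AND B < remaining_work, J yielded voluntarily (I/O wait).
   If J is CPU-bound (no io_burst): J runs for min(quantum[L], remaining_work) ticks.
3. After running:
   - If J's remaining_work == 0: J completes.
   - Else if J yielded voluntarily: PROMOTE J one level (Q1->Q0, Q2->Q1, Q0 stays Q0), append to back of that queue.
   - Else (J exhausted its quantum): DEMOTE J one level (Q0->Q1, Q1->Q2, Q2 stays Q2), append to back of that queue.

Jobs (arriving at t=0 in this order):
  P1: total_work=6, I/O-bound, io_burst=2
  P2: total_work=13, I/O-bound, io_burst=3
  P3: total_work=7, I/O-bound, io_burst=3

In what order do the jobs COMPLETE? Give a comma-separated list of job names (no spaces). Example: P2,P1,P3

Answer: P1,P3,P2

Derivation:
t=0-2: P1@Q0 runs 2, rem=4, I/O yield, promote→Q0. Q0=[P2,P3,P1] Q1=[] Q2=[]
t=2-4: P2@Q0 runs 2, rem=11, quantum used, demote→Q1. Q0=[P3,P1] Q1=[P2] Q2=[]
t=4-6: P3@Q0 runs 2, rem=5, quantum used, demote→Q1. Q0=[P1] Q1=[P2,P3] Q2=[]
t=6-8: P1@Q0 runs 2, rem=2, I/O yield, promote→Q0. Q0=[P1] Q1=[P2,P3] Q2=[]
t=8-10: P1@Q0 runs 2, rem=0, completes. Q0=[] Q1=[P2,P3] Q2=[]
t=10-13: P2@Q1 runs 3, rem=8, I/O yield, promote→Q0. Q0=[P2] Q1=[P3] Q2=[]
t=13-15: P2@Q0 runs 2, rem=6, quantum used, demote→Q1. Q0=[] Q1=[P3,P2] Q2=[]
t=15-18: P3@Q1 runs 3, rem=2, I/O yield, promote→Q0. Q0=[P3] Q1=[P2] Q2=[]
t=18-20: P3@Q0 runs 2, rem=0, completes. Q0=[] Q1=[P2] Q2=[]
t=20-23: P2@Q1 runs 3, rem=3, I/O yield, promote→Q0. Q0=[P2] Q1=[] Q2=[]
t=23-25: P2@Q0 runs 2, rem=1, quantum used, demote→Q1. Q0=[] Q1=[P2] Q2=[]
t=25-26: P2@Q1 runs 1, rem=0, completes. Q0=[] Q1=[] Q2=[]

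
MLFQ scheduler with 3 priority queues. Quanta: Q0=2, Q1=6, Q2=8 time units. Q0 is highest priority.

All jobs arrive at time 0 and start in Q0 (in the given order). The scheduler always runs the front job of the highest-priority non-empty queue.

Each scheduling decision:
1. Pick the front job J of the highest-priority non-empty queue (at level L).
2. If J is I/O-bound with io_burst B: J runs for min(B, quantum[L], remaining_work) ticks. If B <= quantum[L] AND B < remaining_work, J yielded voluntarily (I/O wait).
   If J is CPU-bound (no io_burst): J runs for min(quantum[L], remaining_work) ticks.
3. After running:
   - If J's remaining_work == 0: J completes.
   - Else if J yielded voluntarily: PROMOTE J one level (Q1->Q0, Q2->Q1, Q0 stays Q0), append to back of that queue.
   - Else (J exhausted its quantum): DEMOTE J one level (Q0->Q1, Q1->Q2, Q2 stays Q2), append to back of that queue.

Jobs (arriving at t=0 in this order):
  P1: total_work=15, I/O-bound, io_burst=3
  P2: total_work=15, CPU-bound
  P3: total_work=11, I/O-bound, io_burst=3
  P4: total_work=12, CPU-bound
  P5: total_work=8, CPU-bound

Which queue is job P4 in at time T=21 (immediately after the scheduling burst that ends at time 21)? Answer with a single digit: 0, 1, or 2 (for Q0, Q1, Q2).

t=0-2: P1@Q0 runs 2, rem=13, quantum used, demote→Q1. Q0=[P2,P3,P4,P5] Q1=[P1] Q2=[]
t=2-4: P2@Q0 runs 2, rem=13, quantum used, demote→Q1. Q0=[P3,P4,P5] Q1=[P1,P2] Q2=[]
t=4-6: P3@Q0 runs 2, rem=9, quantum used, demote→Q1. Q0=[P4,P5] Q1=[P1,P2,P3] Q2=[]
t=6-8: P4@Q0 runs 2, rem=10, quantum used, demote→Q1. Q0=[P5] Q1=[P1,P2,P3,P4] Q2=[]
t=8-10: P5@Q0 runs 2, rem=6, quantum used, demote→Q1. Q0=[] Q1=[P1,P2,P3,P4,P5] Q2=[]
t=10-13: P1@Q1 runs 3, rem=10, I/O yield, promote→Q0. Q0=[P1] Q1=[P2,P3,P4,P5] Q2=[]
t=13-15: P1@Q0 runs 2, rem=8, quantum used, demote→Q1. Q0=[] Q1=[P2,P3,P4,P5,P1] Q2=[]
t=15-21: P2@Q1 runs 6, rem=7, quantum used, demote→Q2. Q0=[] Q1=[P3,P4,P5,P1] Q2=[P2]
t=21-24: P3@Q1 runs 3, rem=6, I/O yield, promote→Q0. Q0=[P3] Q1=[P4,P5,P1] Q2=[P2]
t=24-26: P3@Q0 runs 2, rem=4, quantum used, demote→Q1. Q0=[] Q1=[P4,P5,P1,P3] Q2=[P2]
t=26-32: P4@Q1 runs 6, rem=4, quantum used, demote→Q2. Q0=[] Q1=[P5,P1,P3] Q2=[P2,P4]
t=32-38: P5@Q1 runs 6, rem=0, completes. Q0=[] Q1=[P1,P3] Q2=[P2,P4]
t=38-41: P1@Q1 runs 3, rem=5, I/O yield, promote→Q0. Q0=[P1] Q1=[P3] Q2=[P2,P4]
t=41-43: P1@Q0 runs 2, rem=3, quantum used, demote→Q1. Q0=[] Q1=[P3,P1] Q2=[P2,P4]
t=43-46: P3@Q1 runs 3, rem=1, I/O yield, promote→Q0. Q0=[P3] Q1=[P1] Q2=[P2,P4]
t=46-47: P3@Q0 runs 1, rem=0, completes. Q0=[] Q1=[P1] Q2=[P2,P4]
t=47-50: P1@Q1 runs 3, rem=0, completes. Q0=[] Q1=[] Q2=[P2,P4]
t=50-57: P2@Q2 runs 7, rem=0, completes. Q0=[] Q1=[] Q2=[P4]
t=57-61: P4@Q2 runs 4, rem=0, completes. Q0=[] Q1=[] Q2=[]

Answer: 1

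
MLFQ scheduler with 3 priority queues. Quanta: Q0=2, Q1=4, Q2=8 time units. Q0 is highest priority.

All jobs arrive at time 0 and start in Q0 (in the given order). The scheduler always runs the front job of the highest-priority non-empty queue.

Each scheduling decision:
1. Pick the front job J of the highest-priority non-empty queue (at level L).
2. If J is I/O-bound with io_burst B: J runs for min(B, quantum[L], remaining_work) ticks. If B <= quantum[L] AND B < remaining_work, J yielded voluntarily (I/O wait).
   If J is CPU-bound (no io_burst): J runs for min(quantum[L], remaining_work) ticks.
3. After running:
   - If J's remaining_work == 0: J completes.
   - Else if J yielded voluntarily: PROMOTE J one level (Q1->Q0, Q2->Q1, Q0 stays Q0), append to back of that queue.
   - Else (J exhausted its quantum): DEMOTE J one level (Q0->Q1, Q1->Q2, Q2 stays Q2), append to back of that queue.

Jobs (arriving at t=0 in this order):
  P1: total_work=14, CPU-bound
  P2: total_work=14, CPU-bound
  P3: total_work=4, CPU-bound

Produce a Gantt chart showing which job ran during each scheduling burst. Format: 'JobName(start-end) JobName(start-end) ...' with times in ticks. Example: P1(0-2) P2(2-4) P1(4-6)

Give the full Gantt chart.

Answer: P1(0-2) P2(2-4) P3(4-6) P1(6-10) P2(10-14) P3(14-16) P1(16-24) P2(24-32)

Derivation:
t=0-2: P1@Q0 runs 2, rem=12, quantum used, demote→Q1. Q0=[P2,P3] Q1=[P1] Q2=[]
t=2-4: P2@Q0 runs 2, rem=12, quantum used, demote→Q1. Q0=[P3] Q1=[P1,P2] Q2=[]
t=4-6: P3@Q0 runs 2, rem=2, quantum used, demote→Q1. Q0=[] Q1=[P1,P2,P3] Q2=[]
t=6-10: P1@Q1 runs 4, rem=8, quantum used, demote→Q2. Q0=[] Q1=[P2,P3] Q2=[P1]
t=10-14: P2@Q1 runs 4, rem=8, quantum used, demote→Q2. Q0=[] Q1=[P3] Q2=[P1,P2]
t=14-16: P3@Q1 runs 2, rem=0, completes. Q0=[] Q1=[] Q2=[P1,P2]
t=16-24: P1@Q2 runs 8, rem=0, completes. Q0=[] Q1=[] Q2=[P2]
t=24-32: P2@Q2 runs 8, rem=0, completes. Q0=[] Q1=[] Q2=[]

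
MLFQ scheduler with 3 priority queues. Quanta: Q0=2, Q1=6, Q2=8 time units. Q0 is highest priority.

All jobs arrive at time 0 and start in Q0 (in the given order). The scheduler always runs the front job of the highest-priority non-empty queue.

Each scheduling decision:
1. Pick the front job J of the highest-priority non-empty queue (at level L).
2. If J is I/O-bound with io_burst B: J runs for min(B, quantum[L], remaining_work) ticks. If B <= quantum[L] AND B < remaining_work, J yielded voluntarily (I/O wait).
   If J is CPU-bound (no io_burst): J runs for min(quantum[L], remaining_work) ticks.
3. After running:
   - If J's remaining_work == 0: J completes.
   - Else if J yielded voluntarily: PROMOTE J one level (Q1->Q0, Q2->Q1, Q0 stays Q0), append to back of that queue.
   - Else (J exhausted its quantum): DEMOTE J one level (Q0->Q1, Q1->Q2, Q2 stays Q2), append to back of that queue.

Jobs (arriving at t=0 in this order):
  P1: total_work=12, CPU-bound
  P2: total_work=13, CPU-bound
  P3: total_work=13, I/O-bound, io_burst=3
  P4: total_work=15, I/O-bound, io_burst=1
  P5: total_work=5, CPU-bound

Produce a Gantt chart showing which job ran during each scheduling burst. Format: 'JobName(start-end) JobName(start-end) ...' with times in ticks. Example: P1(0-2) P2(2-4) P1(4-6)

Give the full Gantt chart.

t=0-2: P1@Q0 runs 2, rem=10, quantum used, demote→Q1. Q0=[P2,P3,P4,P5] Q1=[P1] Q2=[]
t=2-4: P2@Q0 runs 2, rem=11, quantum used, demote→Q1. Q0=[P3,P4,P5] Q1=[P1,P2] Q2=[]
t=4-6: P3@Q0 runs 2, rem=11, quantum used, demote→Q1. Q0=[P4,P5] Q1=[P1,P2,P3] Q2=[]
t=6-7: P4@Q0 runs 1, rem=14, I/O yield, promote→Q0. Q0=[P5,P4] Q1=[P1,P2,P3] Q2=[]
t=7-9: P5@Q0 runs 2, rem=3, quantum used, demote→Q1. Q0=[P4] Q1=[P1,P2,P3,P5] Q2=[]
t=9-10: P4@Q0 runs 1, rem=13, I/O yield, promote→Q0. Q0=[P4] Q1=[P1,P2,P3,P5] Q2=[]
t=10-11: P4@Q0 runs 1, rem=12, I/O yield, promote→Q0. Q0=[P4] Q1=[P1,P2,P3,P5] Q2=[]
t=11-12: P4@Q0 runs 1, rem=11, I/O yield, promote→Q0. Q0=[P4] Q1=[P1,P2,P3,P5] Q2=[]
t=12-13: P4@Q0 runs 1, rem=10, I/O yield, promote→Q0. Q0=[P4] Q1=[P1,P2,P3,P5] Q2=[]
t=13-14: P4@Q0 runs 1, rem=9, I/O yield, promote→Q0. Q0=[P4] Q1=[P1,P2,P3,P5] Q2=[]
t=14-15: P4@Q0 runs 1, rem=8, I/O yield, promote→Q0. Q0=[P4] Q1=[P1,P2,P3,P5] Q2=[]
t=15-16: P4@Q0 runs 1, rem=7, I/O yield, promote→Q0. Q0=[P4] Q1=[P1,P2,P3,P5] Q2=[]
t=16-17: P4@Q0 runs 1, rem=6, I/O yield, promote→Q0. Q0=[P4] Q1=[P1,P2,P3,P5] Q2=[]
t=17-18: P4@Q0 runs 1, rem=5, I/O yield, promote→Q0. Q0=[P4] Q1=[P1,P2,P3,P5] Q2=[]
t=18-19: P4@Q0 runs 1, rem=4, I/O yield, promote→Q0. Q0=[P4] Q1=[P1,P2,P3,P5] Q2=[]
t=19-20: P4@Q0 runs 1, rem=3, I/O yield, promote→Q0. Q0=[P4] Q1=[P1,P2,P3,P5] Q2=[]
t=20-21: P4@Q0 runs 1, rem=2, I/O yield, promote→Q0. Q0=[P4] Q1=[P1,P2,P3,P5] Q2=[]
t=21-22: P4@Q0 runs 1, rem=1, I/O yield, promote→Q0. Q0=[P4] Q1=[P1,P2,P3,P5] Q2=[]
t=22-23: P4@Q0 runs 1, rem=0, completes. Q0=[] Q1=[P1,P2,P3,P5] Q2=[]
t=23-29: P1@Q1 runs 6, rem=4, quantum used, demote→Q2. Q0=[] Q1=[P2,P3,P5] Q2=[P1]
t=29-35: P2@Q1 runs 6, rem=5, quantum used, demote→Q2. Q0=[] Q1=[P3,P5] Q2=[P1,P2]
t=35-38: P3@Q1 runs 3, rem=8, I/O yield, promote→Q0. Q0=[P3] Q1=[P5] Q2=[P1,P2]
t=38-40: P3@Q0 runs 2, rem=6, quantum used, demote→Q1. Q0=[] Q1=[P5,P3] Q2=[P1,P2]
t=40-43: P5@Q1 runs 3, rem=0, completes. Q0=[] Q1=[P3] Q2=[P1,P2]
t=43-46: P3@Q1 runs 3, rem=3, I/O yield, promote→Q0. Q0=[P3] Q1=[] Q2=[P1,P2]
t=46-48: P3@Q0 runs 2, rem=1, quantum used, demote→Q1. Q0=[] Q1=[P3] Q2=[P1,P2]
t=48-49: P3@Q1 runs 1, rem=0, completes. Q0=[] Q1=[] Q2=[P1,P2]
t=49-53: P1@Q2 runs 4, rem=0, completes. Q0=[] Q1=[] Q2=[P2]
t=53-58: P2@Q2 runs 5, rem=0, completes. Q0=[] Q1=[] Q2=[]

Answer: P1(0-2) P2(2-4) P3(4-6) P4(6-7) P5(7-9) P4(9-10) P4(10-11) P4(11-12) P4(12-13) P4(13-14) P4(14-15) P4(15-16) P4(16-17) P4(17-18) P4(18-19) P4(19-20) P4(20-21) P4(21-22) P4(22-23) P1(23-29) P2(29-35) P3(35-38) P3(38-40) P5(40-43) P3(43-46) P3(46-48) P3(48-49) P1(49-53) P2(53-58)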